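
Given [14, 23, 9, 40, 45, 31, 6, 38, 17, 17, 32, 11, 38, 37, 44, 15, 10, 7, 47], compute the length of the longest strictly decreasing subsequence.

One longest decreasing subsequence is 40, 31, 17, 11, 10, 7 (positions 4,6,9,12,17,18), of length 6; no longer one exists.

6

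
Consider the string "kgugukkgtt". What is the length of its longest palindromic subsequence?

One longest palindromic subsequence is gugug (positions 2,3,4,5,8); it reads the same forward and backward, and the interval DP gives dp[1][10] = 5.

5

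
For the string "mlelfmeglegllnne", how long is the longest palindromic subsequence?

7

One longest palindromic subsequence is ellglle (positions 3,4,9,11,12,13,16); it reads the same forward and backward, and the interval DP gives dp[1][16] = 7.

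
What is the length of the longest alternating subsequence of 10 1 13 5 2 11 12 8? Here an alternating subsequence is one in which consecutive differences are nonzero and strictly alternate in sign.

6

A longest alternating subsequence is 10, 1, 13, 5, 11, 8 (positions 1,2,3,4,6,8); its 5 consecutive differences strictly alternate in sign, and length 6 is optimal.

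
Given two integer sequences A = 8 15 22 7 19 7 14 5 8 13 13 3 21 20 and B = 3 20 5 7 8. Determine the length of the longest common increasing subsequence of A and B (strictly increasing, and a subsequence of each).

A longest common strictly increasing subsequence is 3, 20 (length 2); it appears in order in both A and B, and no longer such subsequence exists.

2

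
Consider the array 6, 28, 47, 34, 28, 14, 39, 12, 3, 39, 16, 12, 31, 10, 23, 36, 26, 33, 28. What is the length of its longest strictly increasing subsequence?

6

One longest increasing subsequence is 6, 14, 16, 23, 26, 33 (positions 1,6,11,15,17,18), of length 6; no longer one exists.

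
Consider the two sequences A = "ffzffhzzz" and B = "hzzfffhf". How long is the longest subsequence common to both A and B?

Backtracking the LCS table gives one alignment: f (A1,B4) → f (A2,B5) → f (A4,B6) → f (A5,B8).
So the longest common subsequence has length 4.

4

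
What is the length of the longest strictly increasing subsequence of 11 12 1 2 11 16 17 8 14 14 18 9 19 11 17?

Let dp[i] be the longest increasing subsequence ending at position i. Then dp = [1, 2, 1, 2, 3, 4, 5, 3, 4, 4, 6, 4, 7, 5, 6].
The maximum is 7; one witness is 1, 2, 11, 16, 17, 18, 19 at positions 3,4,5,6,7,11,13.

7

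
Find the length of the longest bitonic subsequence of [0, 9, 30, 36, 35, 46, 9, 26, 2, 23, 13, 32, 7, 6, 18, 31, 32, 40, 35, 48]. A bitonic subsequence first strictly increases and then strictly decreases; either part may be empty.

10

Let inc[i] be the LIS ending at i and dec[i] the longest strictly decreasing subsequence starting at i. inc = [1, 2, 3, 4, 4, 5, 2, 3, 2, 3, 3, 4, 3, 3, 4, 5, 6, 7, 7, 8], dec = [1, 3, 6, 7, 6, 6, 3, 5, 1, 4, 3, 3, 2, 1, 1, 1, 1, 2, 1, 1].
max_i inc[i]+dec[i]−1 = 10, with one witness 0, 9, 30, 36, 35, 26, 23, 13, 7, 6.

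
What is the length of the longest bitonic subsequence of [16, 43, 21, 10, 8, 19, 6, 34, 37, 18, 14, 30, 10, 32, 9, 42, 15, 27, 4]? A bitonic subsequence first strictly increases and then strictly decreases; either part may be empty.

One longest bitonic subsequence is 16, 43, 21, 19, 18, 14, 10, 9, 4 (positions 1,2,3,6,10,11,13,15,19): it rises to 43 then falls. Length 9 is optimal.

9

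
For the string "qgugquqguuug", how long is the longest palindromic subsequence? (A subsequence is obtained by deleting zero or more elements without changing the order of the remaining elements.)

Using dp[i][j] = 2 + dp[i+1][j−1] if the ends match, else max(dp[i+1][j], dp[i][j−1]):
dp[1][12] = 9. A witness is gugquqgug at positions 2,3,4,5,6,7,8,11,12.

9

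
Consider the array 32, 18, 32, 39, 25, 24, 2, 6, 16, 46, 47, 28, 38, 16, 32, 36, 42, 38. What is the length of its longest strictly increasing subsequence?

7

Let dp[i] be the longest increasing subsequence ending at position i. Then dp = [1, 1, 2, 3, 2, 2, 1, 2, 3, 4, 5, 4, 5, 3, 5, 6, 7, 7].
The maximum is 7; one witness is 2, 6, 16, 28, 32, 36, 42 at positions 7,8,9,12,15,16,17.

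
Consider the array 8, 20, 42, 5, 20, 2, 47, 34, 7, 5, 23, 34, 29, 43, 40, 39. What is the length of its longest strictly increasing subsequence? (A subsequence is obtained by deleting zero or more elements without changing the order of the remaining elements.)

Let dp[i] be the longest increasing subsequence ending at position i. Then dp = [1, 2, 3, 1, 2, 1, 4, 3, 2, 2, 3, 4, 4, 5, 5, 5].
The maximum is 5; one witness is 8, 20, 23, 34, 43 at positions 1,2,11,12,14.

5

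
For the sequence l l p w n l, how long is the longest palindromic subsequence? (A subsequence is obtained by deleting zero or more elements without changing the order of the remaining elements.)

One longest palindromic subsequence is lnl (positions 1,5,6); it reads the same forward and backward, and the interval DP gives dp[1][6] = 3.

3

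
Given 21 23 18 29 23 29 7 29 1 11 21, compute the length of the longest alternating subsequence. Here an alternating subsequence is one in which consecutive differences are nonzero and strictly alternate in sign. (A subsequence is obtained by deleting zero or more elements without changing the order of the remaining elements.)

10

Track the best alternating length ending on an up-step vs a down-step at each position: up/down = 1/1, 2/1, 1/3, 4/1, 4/5, 6/1, 1/7, 8/1, 1/9, 10/9, 10/9.
The maximum over both is 10; one such subsequence is 21, 23, 18, 29, 23, 29, 7, 29, 1, 11.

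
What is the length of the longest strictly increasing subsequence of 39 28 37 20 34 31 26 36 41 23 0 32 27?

Let dp[i] be the longest increasing subsequence ending at position i. Then dp = [1, 1, 2, 1, 2, 2, 2, 3, 4, 2, 1, 3, 3].
The maximum is 4; one witness is 28, 34, 36, 41 at positions 2,5,8,9.

4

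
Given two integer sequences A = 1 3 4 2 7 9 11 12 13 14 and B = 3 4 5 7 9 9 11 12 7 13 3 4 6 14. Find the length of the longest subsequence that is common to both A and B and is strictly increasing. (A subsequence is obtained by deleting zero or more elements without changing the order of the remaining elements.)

A longest common strictly increasing subsequence is 3, 4, 7, 9, 11, 12, 13, 14 (length 8); it appears in order in both A and B, and no longer such subsequence exists.

8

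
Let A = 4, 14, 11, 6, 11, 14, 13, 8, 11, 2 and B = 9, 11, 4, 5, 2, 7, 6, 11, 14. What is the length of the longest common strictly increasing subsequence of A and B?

4

A longest common strictly increasing subsequence is 4, 6, 11, 14 (length 4); it appears in order in both A and B, and no longer such subsequence exists.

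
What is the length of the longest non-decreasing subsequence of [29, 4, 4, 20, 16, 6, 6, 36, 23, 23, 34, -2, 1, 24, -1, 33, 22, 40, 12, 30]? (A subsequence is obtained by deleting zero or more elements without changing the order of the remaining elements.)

One longest non-decreasing subsequence is 4, 4, 6, 6, 23, 23, 24, 33, 40 (positions 2,3,6,7,9,10,14,16,18), of length 9; no longer one exists.

9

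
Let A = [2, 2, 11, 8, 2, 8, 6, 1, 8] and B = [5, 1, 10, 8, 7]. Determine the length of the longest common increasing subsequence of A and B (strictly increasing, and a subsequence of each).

2

For each value that appears in both, track the longest common increasing run ending there.
The best achievable length is 2; one witness is 1, 8 (A-positions 8,9, B-positions 2,4).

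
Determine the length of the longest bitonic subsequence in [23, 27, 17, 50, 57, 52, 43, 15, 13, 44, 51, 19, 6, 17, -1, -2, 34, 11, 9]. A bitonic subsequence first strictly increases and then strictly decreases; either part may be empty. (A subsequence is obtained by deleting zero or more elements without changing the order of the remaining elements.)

One longest bitonic subsequence is 23, 27, 50, 57, 52, 43, 15, 13, 6, -1, -2 (positions 1,2,4,5,6,7,8,9,13,15,16): it rises to 57 then falls. Length 11 is optimal.

11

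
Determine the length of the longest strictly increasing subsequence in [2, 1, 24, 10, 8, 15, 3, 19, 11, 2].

One longest increasing subsequence is 2, 10, 15, 19 (positions 1,4,6,8), of length 4; no longer one exists.

4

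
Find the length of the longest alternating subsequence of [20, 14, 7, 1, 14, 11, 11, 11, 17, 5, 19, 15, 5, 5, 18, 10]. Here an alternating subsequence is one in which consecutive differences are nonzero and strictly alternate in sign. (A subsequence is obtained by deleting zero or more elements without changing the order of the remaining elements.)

10

A longest alternating subsequence is 20, 7, 14, 11, 17, 5, 19, 15, 18, 10 (positions 1,3,5,6,9,10,11,12,15,16); its 9 consecutive differences strictly alternate in sign, and length 10 is optimal.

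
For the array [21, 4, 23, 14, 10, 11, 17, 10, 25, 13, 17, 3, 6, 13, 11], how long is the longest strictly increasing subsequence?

Let dp[i] be the longest increasing subsequence ending at position i. Then dp = [1, 1, 2, 2, 2, 3, 4, 2, 5, 4, 5, 1, 2, 4, 3].
The maximum is 5; one witness is 4, 10, 11, 17, 25 at positions 2,5,6,7,9.

5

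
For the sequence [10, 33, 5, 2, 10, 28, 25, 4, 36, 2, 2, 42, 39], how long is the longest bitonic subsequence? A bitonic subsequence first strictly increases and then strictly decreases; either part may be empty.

6

One longest bitonic subsequence is 10, 33, 28, 25, 4, 2 (positions 1,2,6,7,8,11): it rises to 33 then falls. Length 6 is optimal.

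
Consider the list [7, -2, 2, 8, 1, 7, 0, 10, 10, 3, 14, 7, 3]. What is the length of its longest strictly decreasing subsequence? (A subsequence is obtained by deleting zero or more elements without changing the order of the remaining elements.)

Scanning left to right, the best length ending at each element is: 7→1, -2→2, 2→2, 8→1, 1→3, 7→2, 0→4, 10→1, 10→1, 3→3, 14→1, 7→2, 3→3.
So the longest decreasing subsequence has length 4, e.g. 7, 2, 1, 0.

4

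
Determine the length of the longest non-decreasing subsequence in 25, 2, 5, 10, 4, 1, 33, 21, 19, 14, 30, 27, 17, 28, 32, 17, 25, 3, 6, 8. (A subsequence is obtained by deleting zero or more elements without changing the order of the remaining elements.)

Scanning left to right, the best length ending at each element is: 25→1, 2→1, 5→2, 10→3, 4→2, 1→1, 33→4, 21→4, 19→4, 14→4, 30→5, 27→5, 17→5, 28→6, 32→7, 17→6, 25→7, 3→2, 6→3, 8→4.
So the longest non-decreasing subsequence has length 7, e.g. 2, 5, 10, 21, 27, 28, 32.

7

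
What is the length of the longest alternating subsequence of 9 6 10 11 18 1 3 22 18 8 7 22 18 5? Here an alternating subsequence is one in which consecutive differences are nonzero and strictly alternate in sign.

8

Track the best alternating length ending on an up-step vs a down-step at each position: up/down = 1/1, 1/2, 3/1, 3/1, 3/1, 1/4, 5/4, 5/1, 5/6, 5/6, 5/6, 7/1, 7/8, 5/8.
The maximum over both is 8; one such subsequence is 9, 6, 10, 1, 22, 18, 22, 18.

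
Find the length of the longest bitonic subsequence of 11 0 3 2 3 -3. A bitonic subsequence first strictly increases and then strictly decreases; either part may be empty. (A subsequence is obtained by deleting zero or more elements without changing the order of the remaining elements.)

4

One longest bitonic subsequence is 11, 3, 2, -3 (positions 1,3,4,6): it rises to 11 then falls. Length 4 is optimal.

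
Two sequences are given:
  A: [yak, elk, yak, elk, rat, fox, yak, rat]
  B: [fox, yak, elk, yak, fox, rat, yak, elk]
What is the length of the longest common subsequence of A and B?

A longest common subsequence is yak, elk, yak, rat, yak (length 5); the LCS DP confirms no longer common subsequence exists.

5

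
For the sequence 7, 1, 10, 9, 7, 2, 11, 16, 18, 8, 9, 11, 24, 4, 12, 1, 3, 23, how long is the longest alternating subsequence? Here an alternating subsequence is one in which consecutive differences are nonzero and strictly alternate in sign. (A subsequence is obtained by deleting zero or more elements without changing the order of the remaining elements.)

Track the best alternating length ending on an up-step vs a down-step at each position: up/down = 1/1, 1/2, 3/1, 3/4, 3/4, 3/4, 5/1, 5/1, 5/1, 5/6, 7/6, 7/6, 7/1, 5/8, 9/8, 1/10, 11/10, 11/8.
The maximum over both is 11; one such subsequence is 7, 1, 10, 9, 11, 8, 9, 4, 12, 1, 3.

11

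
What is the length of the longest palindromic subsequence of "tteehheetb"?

8

One longest palindromic subsequence is teehheet (positions 2,3,4,5,6,7,8,9); it reads the same forward and backward, and the interval DP gives dp[1][10] = 8.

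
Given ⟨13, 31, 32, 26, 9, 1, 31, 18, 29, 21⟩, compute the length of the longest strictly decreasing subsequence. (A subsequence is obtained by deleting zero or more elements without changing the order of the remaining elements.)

4

Let dp[i] be the longest decreasing subsequence ending at position i. Then dp = [1, 1, 1, 2, 3, 4, 2, 3, 3, 4].
The maximum is 4; one witness is 31, 26, 9, 1 at positions 2,4,5,6.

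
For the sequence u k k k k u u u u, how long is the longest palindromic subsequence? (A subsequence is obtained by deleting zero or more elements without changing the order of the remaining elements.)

One longest palindromic subsequence is ukkkku (positions 1,2,3,4,5,9); it reads the same forward and backward, and the interval DP gives dp[1][9] = 6.

6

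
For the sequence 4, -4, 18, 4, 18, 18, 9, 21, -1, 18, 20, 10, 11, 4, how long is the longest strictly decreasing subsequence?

One longest decreasing subsequence is 21, 18, 10, 4 (positions 8,10,12,14), of length 4; no longer one exists.

4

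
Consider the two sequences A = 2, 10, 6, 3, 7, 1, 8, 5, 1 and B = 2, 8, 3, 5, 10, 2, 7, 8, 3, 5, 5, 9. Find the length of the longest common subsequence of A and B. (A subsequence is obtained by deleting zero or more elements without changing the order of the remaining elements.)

A longest common subsequence is 2, 10, 7, 8, 5 (length 5); the LCS DP confirms no longer common subsequence exists.

5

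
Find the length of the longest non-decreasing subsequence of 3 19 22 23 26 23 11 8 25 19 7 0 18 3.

6

Scanning left to right, the best length ending at each element is: 3→1, 19→2, 22→3, 23→4, 26→5, 23→5, 11→2, 8→2, 25→6, 19→3, 7→2, 0→1, 18→3, 3→2.
So the longest non-decreasing subsequence has length 6, e.g. 3, 19, 22, 23, 23, 25.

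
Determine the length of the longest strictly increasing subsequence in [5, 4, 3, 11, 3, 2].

2

One longest increasing subsequence is 5, 11 (positions 1,4), of length 2; no longer one exists.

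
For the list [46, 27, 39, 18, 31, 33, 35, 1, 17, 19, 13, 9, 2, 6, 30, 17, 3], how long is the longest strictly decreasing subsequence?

Scanning left to right, the best length ending at each element is: 46→1, 27→2, 39→2, 18→3, 31→3, 33→3, 35→3, 1→4, 17→4, 19→4, 13→5, 9→6, 2→7, 6→7, 30→4, 17→5, 3→8.
So the longest decreasing subsequence has length 8, e.g. 46, 27, 18, 17, 13, 9, 6, 3.

8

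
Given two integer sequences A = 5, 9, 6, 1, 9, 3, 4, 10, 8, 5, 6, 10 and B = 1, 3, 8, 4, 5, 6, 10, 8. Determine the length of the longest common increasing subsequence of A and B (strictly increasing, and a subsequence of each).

6

For each value that appears in both, track the longest common increasing run ending there.
The best achievable length is 6; one witness is 1, 3, 4, 5, 6, 10 (A-positions 4,6,7,10,11,12, B-positions 1,2,4,5,6,7).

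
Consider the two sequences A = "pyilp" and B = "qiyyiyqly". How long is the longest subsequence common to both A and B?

3

Backtracking the LCS table gives one alignment: y (A2,B4) → i (A3,B5) → l (A4,B8).
So the longest common subsequence has length 3.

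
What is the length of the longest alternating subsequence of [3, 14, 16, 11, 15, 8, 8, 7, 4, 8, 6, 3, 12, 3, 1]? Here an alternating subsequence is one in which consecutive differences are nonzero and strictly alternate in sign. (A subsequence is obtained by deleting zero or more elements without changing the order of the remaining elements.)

9

Track the best alternating length ending on an up-step vs a down-step at each position: up/down = 1/1, 2/1, 2/1, 2/3, 4/3, 2/5, 2/5, 2/5, 2/5, 6/5, 6/7, 1/7, 8/5, 1/9, 1/9.
The maximum over both is 9; one such subsequence is 3, 14, 11, 15, 7, 8, 6, 12, 3.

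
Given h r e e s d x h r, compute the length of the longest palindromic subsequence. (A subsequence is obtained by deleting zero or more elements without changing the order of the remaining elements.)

4

One longest palindromic subsequence is reer (positions 2,3,4,9); it reads the same forward and backward, and the interval DP gives dp[1][9] = 4.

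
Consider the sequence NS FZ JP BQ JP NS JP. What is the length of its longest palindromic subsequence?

Using dp[i][j] = 2 + dp[i+1][j−1] if the ends match, else max(dp[i+1][j], dp[i][j−1]):
dp[1][7] = 5. A witness is NS JP BQ JP NS at positions 1,3,4,5,6.

5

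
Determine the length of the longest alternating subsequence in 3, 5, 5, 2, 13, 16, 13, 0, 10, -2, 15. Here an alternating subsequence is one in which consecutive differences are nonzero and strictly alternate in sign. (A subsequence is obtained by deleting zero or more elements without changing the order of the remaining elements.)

Track the best alternating length ending on an up-step vs a down-step at each position: up/down = 1/1, 2/1, 2/1, 1/3, 4/1, 4/1, 4/5, 1/5, 6/5, 1/7, 8/5.
The maximum over both is 8; one such subsequence is 3, 5, 2, 13, 0, 10, -2, 15.

8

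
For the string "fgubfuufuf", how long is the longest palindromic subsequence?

Using dp[i][j] = 2 + dp[i+1][j−1] if the ends match, else max(dp[i+1][j], dp[i][j−1]):
dp[1][10] = 8. A witness is fufuufuf at positions 1,3,5,6,7,8,9,10.

8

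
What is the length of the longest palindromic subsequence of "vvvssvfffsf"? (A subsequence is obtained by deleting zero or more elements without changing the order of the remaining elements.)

5

Using dp[i][j] = 2 + dp[i+1][j−1] if the ends match, else max(dp[i+1][j], dp[i][j−1]):
dp[1][11] = 5. A witness is sfffs at positions 5,7,8,9,10.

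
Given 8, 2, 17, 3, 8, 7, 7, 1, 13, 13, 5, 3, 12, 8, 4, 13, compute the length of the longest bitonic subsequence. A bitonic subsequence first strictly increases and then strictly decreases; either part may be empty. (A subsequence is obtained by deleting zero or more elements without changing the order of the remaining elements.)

7

One longest bitonic subsequence is 2, 3, 8, 13, 12, 8, 4 (positions 2,4,5,9,13,14,15): it rises to 13 then falls. Length 7 is optimal.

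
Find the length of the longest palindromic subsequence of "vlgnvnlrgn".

5

One longest palindromic subsequence is gnvng (positions 3,4,5,6,9); it reads the same forward and backward, and the interval DP gives dp[1][10] = 5.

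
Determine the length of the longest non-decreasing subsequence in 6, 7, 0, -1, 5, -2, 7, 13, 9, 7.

4

Scanning left to right, the best length ending at each element is: 6→1, 7→2, 0→1, -1→1, 5→2, -2→1, 7→3, 13→4, 9→4, 7→4.
So the longest non-decreasing subsequence has length 4, e.g. 6, 7, 7, 13.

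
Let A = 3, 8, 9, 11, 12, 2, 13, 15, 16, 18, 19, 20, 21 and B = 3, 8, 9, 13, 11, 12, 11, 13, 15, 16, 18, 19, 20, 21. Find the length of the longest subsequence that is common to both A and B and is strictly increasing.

For each value that appears in both, track the longest common increasing run ending there.
The best achievable length is 12; one witness is 3, 8, 9, 11, 12, 13, 15, 16, 18, 19, 20, 21 (A-positions 1,2,3,4,5,7,8,9,10,11,12,13, B-positions 1,2,3,5,6,8,9,10,11,12,13,14).

12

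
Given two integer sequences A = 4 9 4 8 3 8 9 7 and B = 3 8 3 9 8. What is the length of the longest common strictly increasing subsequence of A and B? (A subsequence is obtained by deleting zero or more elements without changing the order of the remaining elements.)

3

For each value that appears in both, track the longest common increasing run ending there.
The best achievable length is 3; one witness is 3, 8, 9 (A-positions 5,6,7, B-positions 1,2,4).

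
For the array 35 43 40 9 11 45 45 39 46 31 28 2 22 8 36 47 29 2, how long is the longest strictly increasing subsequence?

Let dp[i] be the longest increasing subsequence ending at position i. Then dp = [1, 2, 2, 1, 2, 3, 3, 3, 4, 3, 3, 1, 3, 2, 4, 5, 4, 1].
The maximum is 5; one witness is 35, 43, 45, 46, 47 at positions 1,2,6,9,16.

5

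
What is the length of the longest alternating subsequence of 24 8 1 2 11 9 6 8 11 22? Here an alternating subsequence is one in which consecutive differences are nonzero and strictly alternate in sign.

A longest alternating subsequence is 24, 8, 11, 6, 8 (positions 1,2,5,7,8); its 4 consecutive differences strictly alternate in sign, and length 5 is optimal.

5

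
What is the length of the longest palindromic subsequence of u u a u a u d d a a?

Using dp[i][j] = 2 + dp[i+1][j−1] if the ends match, else max(dp[i+1][j], dp[i][j−1]):
dp[1][10] = 6. A witness is aaddaa at positions 3,5,7,8,9,10.

6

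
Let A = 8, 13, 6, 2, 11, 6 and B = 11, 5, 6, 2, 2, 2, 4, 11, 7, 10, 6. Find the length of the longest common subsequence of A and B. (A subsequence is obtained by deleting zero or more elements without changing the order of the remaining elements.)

4

Backtracking the LCS table gives one alignment: 6 (A3,B3) → 2 (A4,B6) → 11 (A5,B8) → 6 (A6,B11).
So the longest common subsequence has length 4.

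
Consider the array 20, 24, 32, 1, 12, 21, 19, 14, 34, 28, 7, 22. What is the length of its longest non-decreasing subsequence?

Let dp[i] be the longest non-decreasing subsequence ending at position i. Then dp = [1, 2, 3, 1, 2, 3, 3, 3, 4, 4, 2, 4].
The maximum is 4; one witness is 20, 24, 32, 34 at positions 1,2,3,9.

4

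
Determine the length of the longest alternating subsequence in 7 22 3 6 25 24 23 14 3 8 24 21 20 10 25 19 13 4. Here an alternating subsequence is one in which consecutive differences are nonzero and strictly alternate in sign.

9

Track the best alternating length ending on an up-step vs a down-step at each position: up/down = 1/1, 2/1, 1/3, 4/3, 4/1, 4/5, 4/5, 4/5, 1/5, 6/5, 6/5, 6/7, 6/7, 6/7, 8/1, 8/9, 8/9, 6/9.
The maximum over both is 9; one such subsequence is 7, 22, 3, 25, 23, 24, 21, 25, 19.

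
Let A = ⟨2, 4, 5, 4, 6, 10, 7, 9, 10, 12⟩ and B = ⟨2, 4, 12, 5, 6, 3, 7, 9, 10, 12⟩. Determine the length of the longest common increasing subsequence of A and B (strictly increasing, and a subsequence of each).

A longest common strictly increasing subsequence is 2, 4, 5, 6, 7, 9, 10, 12 (length 8); it appears in order in both A and B, and no longer such subsequence exists.

8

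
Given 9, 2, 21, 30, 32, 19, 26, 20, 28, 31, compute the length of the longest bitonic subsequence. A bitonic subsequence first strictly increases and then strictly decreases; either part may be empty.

6

Let inc[i] be the LIS ending at i and dec[i] the longest strictly decreasing subsequence starting at i. inc = [1, 1, 2, 3, 4, 2, 3, 3, 4, 5], dec = [2, 1, 2, 3, 3, 1, 2, 1, 1, 1].
max_i inc[i]+dec[i]−1 = 6, with one witness 9, 21, 30, 32, 26, 20.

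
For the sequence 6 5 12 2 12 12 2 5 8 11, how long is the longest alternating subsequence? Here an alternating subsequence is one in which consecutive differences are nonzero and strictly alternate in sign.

Track the best alternating length ending on an up-step vs a down-step at each position: up/down = 1/1, 1/2, 3/1, 1/4, 5/1, 5/1, 1/6, 7/6, 7/6, 7/6.
The maximum over both is 7; one such subsequence is 6, 5, 12, 2, 12, 2, 5.

7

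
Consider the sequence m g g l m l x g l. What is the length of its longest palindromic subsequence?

5

One longest palindromic subsequence is glmlg (positions 3,4,5,6,8); it reads the same forward and backward, and the interval DP gives dp[1][9] = 5.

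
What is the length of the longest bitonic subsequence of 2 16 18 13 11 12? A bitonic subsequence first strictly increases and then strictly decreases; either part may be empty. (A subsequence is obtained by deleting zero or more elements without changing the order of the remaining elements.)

One longest bitonic subsequence is 2, 16, 18, 13, 12 (positions 1,2,3,4,6): it rises to 18 then falls. Length 5 is optimal.

5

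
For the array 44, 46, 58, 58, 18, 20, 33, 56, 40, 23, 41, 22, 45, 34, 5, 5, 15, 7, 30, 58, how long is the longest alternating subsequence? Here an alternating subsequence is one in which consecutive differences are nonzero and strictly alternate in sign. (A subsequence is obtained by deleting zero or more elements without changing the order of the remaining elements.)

12

Track the best alternating length ending on an up-step vs a down-step at each position: up/down = 1/1, 2/1, 2/1, 2/1, 1/3, 4/3, 4/3, 4/3, 4/5, 4/5, 6/5, 4/7, 8/5, 8/9, 1/9, 1/9, 10/9, 10/11, 12/9, 12/1.
The maximum over both is 12; one such subsequence is 44, 46, 18, 56, 40, 41, 22, 45, 5, 15, 7, 30.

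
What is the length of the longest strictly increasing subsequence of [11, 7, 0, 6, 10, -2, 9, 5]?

3

Scanning left to right, the best length ending at each element is: 11→1, 7→1, 0→1, 6→2, 10→3, -2→1, 9→3, 5→2.
So the longest increasing subsequence has length 3, e.g. 0, 6, 10.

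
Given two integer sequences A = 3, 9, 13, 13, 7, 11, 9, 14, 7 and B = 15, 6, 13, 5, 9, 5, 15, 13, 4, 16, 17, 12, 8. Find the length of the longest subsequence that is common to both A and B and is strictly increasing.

A longest common strictly increasing subsequence is 9, 13 (length 2); it appears in order in both A and B, and no longer such subsequence exists.

2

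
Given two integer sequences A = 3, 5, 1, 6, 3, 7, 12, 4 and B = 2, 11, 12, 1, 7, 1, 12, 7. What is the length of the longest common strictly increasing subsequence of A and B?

A longest common strictly increasing subsequence is 1, 7, 12 (length 3); it appears in order in both A and B, and no longer such subsequence exists.

3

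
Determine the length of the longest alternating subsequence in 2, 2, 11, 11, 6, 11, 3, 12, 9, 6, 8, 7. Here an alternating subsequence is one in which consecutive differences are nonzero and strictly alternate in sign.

9

A longest alternating subsequence is 2, 11, 6, 11, 3, 12, 6, 8, 7 (positions 1,3,5,6,7,8,10,11,12); its 8 consecutive differences strictly alternate in sign, and length 9 is optimal.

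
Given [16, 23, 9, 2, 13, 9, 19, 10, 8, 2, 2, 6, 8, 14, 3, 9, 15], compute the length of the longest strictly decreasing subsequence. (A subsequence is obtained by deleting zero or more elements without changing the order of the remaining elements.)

Scanning left to right, the best length ending at each element is: 16→1, 23→1, 9→2, 2→3, 13→2, 9→3, 19→2, 10→3, 8→4, 2→5, 2→5, 6→5, 8→4, 14→3, 3→6, 9→4, 15→3.
So the longest decreasing subsequence has length 6, e.g. 16, 13, 9, 8, 6, 3.

6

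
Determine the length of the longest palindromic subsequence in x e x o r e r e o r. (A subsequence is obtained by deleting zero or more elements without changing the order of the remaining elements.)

One longest palindromic subsequence is rerer (positions 5,6,7,8,10); it reads the same forward and backward, and the interval DP gives dp[1][10] = 5.

5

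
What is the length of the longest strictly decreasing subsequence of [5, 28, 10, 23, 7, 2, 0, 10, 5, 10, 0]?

5

Scanning left to right, the best length ending at each element is: 5→1, 28→1, 10→2, 23→2, 7→3, 2→4, 0→5, 10→3, 5→4, 10→3, 0→5.
So the longest decreasing subsequence has length 5, e.g. 28, 10, 7, 2, 0.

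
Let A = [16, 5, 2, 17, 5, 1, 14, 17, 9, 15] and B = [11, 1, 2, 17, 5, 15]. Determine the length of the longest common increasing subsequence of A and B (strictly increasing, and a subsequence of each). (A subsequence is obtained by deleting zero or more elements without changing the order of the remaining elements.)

For each value that appears in both, track the longest common increasing run ending there.
The best achievable length is 3; one witness is 2, 5, 15 (A-positions 3,5,10, B-positions 3,5,6).

3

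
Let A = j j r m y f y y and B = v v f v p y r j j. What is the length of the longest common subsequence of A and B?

Backtracking the LCS table gives one alignment: j (A1,B8) → j (A2,B9).
So the longest common subsequence has length 2.

2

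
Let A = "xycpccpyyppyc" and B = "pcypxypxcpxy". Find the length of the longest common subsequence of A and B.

7

A longest common subsequence is pcpyppy (length 7); the LCS DP confirms no longer common subsequence exists.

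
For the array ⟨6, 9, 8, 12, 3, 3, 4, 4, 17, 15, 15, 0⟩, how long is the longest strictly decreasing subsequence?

Scanning left to right, the best length ending at each element is: 6→1, 9→1, 8→2, 12→1, 3→3, 3→3, 4→3, 4→3, 17→1, 15→2, 15→2, 0→4.
So the longest decreasing subsequence has length 4, e.g. 9, 8, 3, 0.

4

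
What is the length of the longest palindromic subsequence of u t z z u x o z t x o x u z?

9

One longest palindromic subsequence is zuxoxoxuz (positions 3,5,6,7,10,11,12,13,14); it reads the same forward and backward, and the interval DP gives dp[1][14] = 9.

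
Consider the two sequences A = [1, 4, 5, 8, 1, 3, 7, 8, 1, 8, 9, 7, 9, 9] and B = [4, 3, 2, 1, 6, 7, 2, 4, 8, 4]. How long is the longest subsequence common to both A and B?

4

A longest common subsequence is 4, 1, 7, 8 (length 4); the LCS DP confirms no longer common subsequence exists.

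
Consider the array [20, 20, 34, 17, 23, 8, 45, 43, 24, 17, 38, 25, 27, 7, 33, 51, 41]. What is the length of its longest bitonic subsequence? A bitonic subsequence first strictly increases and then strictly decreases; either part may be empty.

8

Let inc[i] be the LIS ending at i and dec[i] the longest strictly decreasing subsequence starting at i. inc = [1, 1, 2, 1, 2, 1, 3, 3, 3, 2, 4, 4, 5, 1, 6, 7, 7], dec = [4, 4, 4, 3, 3, 2, 5, 4, 3, 2, 3, 2, 2, 1, 1, 2, 1].
max_i inc[i]+dec[i]−1 = 8, with one witness 20, 23, 24, 25, 27, 33, 51, 41.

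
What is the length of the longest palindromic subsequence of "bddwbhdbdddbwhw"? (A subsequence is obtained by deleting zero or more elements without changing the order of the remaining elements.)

9

One longest palindromic subsequence is whbdddbhw (positions 4,6,8,9,10,11,12,14,15); it reads the same forward and backward, and the interval DP gives dp[1][15] = 9.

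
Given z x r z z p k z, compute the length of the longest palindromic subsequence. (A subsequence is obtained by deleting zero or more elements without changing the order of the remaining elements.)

4

Using dp[i][j] = 2 + dp[i+1][j−1] if the ends match, else max(dp[i+1][j], dp[i][j−1]):
dp[1][8] = 4. A witness is zzzz at positions 1,4,5,8.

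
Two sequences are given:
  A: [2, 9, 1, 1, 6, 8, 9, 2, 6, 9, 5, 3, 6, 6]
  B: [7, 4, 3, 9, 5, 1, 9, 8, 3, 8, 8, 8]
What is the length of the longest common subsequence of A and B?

A longest common subsequence is 9, 1, 8, 3 (length 4); the LCS DP confirms no longer common subsequence exists.

4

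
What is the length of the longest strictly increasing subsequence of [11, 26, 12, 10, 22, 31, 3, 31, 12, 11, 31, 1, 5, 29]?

4

Let dp[i] be the longest increasing subsequence ending at position i. Then dp = [1, 2, 2, 1, 3, 4, 1, 4, 2, 2, 4, 1, 2, 4].
The maximum is 4; one witness is 11, 12, 22, 31 at positions 1,3,5,6.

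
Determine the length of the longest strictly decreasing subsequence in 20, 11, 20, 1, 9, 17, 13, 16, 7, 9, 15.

4

One longest decreasing subsequence is 20, 11, 9, 7 (positions 1,2,5,9), of length 4; no longer one exists.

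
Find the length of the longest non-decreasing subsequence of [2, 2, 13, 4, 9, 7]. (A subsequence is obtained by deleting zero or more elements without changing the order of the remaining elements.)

Let dp[i] be the longest non-decreasing subsequence ending at position i. Then dp = [1, 2, 3, 3, 4, 4].
The maximum is 4; one witness is 2, 2, 4, 9 at positions 1,2,4,5.

4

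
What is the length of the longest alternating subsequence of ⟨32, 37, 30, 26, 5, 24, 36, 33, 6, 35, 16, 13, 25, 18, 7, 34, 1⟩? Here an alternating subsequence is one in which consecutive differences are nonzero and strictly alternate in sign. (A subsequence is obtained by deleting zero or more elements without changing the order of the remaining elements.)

A longest alternating subsequence is 32, 37, 30, 36, 33, 35, 16, 25, 18, 34, 1 (positions 1,2,3,7,8,10,11,13,14,16,17); its 10 consecutive differences strictly alternate in sign, and length 11 is optimal.

11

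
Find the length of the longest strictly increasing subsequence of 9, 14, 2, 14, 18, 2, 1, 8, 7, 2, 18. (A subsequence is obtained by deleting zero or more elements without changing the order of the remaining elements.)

3

One longest increasing subsequence is 9, 14, 18 (positions 1,2,5), of length 3; no longer one exists.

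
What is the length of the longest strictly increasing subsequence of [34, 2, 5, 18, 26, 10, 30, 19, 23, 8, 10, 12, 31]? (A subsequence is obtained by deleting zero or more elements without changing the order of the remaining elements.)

6

One longest increasing subsequence is 2, 5, 18, 26, 30, 31 (positions 2,3,4,5,7,13), of length 6; no longer one exists.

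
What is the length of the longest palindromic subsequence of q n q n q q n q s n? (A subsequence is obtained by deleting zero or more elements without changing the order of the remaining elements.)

8

Using dp[i][j] = 2 + dp[i+1][j−1] if the ends match, else max(dp[i+1][j], dp[i][j−1]):
dp[1][10] = 8. A witness is nqnqqnqn at positions 2,3,4,5,6,7,8,10.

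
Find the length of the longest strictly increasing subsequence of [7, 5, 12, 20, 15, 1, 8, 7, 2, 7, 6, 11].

Let dp[i] be the longest increasing subsequence ending at position i. Then dp = [1, 1, 2, 3, 3, 1, 2, 2, 2, 3, 3, 4].
The maximum is 4; one witness is 1, 2, 7, 11 at positions 6,9,10,12.

4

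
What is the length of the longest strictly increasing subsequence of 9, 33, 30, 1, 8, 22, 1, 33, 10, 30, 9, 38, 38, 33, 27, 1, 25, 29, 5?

Scanning left to right, the best length ending at each element is: 9→1, 33→2, 30→2, 1→1, 8→2, 22→3, 1→1, 33→4, 10→3, 30→4, 9→3, 38→5, 38→5, 33→5, 27→4, 1→1, 25→4, 29→5, 5→2.
So the longest increasing subsequence has length 5, e.g. 1, 8, 22, 33, 38.

5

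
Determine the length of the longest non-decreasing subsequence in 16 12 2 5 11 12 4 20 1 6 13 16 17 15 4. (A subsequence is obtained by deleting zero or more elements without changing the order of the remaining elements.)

7

Scanning left to right, the best length ending at each element is: 16→1, 12→1, 2→1, 5→2, 11→3, 12→4, 4→2, 20→5, 1→1, 6→3, 13→5, 16→6, 17→7, 15→6, 4→3.
So the longest non-decreasing subsequence has length 7, e.g. 2, 5, 11, 12, 13, 16, 17.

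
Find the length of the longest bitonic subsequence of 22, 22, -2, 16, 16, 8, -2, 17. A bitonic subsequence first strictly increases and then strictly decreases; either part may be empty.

Let inc[i] be the LIS ending at i and dec[i] the longest strictly decreasing subsequence starting at i. inc = [1, 1, 1, 2, 2, 2, 1, 3], dec = [4, 4, 1, 3, 3, 2, 1, 1].
max_i inc[i]+dec[i]−1 = 4, with one witness 22, 16, 8, -2.

4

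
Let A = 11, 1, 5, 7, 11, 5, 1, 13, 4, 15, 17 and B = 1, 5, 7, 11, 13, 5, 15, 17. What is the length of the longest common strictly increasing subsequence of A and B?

For each value that appears in both, track the longest common increasing run ending there.
The best achievable length is 7; one witness is 1, 5, 7, 11, 13, 15, 17 (A-positions 2,3,4,5,8,10,11, B-positions 1,2,3,4,5,7,8).

7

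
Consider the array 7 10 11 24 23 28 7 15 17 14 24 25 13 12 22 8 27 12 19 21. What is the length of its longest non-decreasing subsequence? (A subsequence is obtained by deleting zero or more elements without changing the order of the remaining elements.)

8

One longest non-decreasing subsequence is 7, 10, 11, 15, 17, 24, 25, 27 (positions 1,2,3,8,9,11,12,17), of length 8; no longer one exists.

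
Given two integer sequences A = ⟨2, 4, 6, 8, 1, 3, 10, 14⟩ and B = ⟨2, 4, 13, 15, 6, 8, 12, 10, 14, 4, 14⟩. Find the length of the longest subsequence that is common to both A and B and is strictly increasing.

6

A longest common strictly increasing subsequence is 2, 4, 6, 8, 10, 14 (length 6); it appears in order in both A and B, and no longer such subsequence exists.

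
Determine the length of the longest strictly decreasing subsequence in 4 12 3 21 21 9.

2

Scanning left to right, the best length ending at each element is: 4→1, 12→1, 3→2, 21→1, 21→1, 9→2.
So the longest decreasing subsequence has length 2, e.g. 4, 3.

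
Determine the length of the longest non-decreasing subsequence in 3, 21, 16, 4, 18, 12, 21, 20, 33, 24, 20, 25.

6

Let dp[i] be the longest non-decreasing subsequence ending at position i. Then dp = [1, 2, 2, 2, 3, 3, 4, 4, 5, 5, 5, 6].
The maximum is 6; one witness is 3, 16, 18, 21, 24, 25 at positions 1,3,5,7,10,12.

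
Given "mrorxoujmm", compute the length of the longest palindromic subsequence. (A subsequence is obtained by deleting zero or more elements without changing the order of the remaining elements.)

5

Using dp[i][j] = 2 + dp[i+1][j−1] if the ends match, else max(dp[i+1][j], dp[i][j−1]):
dp[1][10] = 5. A witness is moxom at positions 1,3,5,6,10.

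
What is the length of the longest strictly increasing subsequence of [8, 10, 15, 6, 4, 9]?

3

Let dp[i] be the longest increasing subsequence ending at position i. Then dp = [1, 2, 3, 1, 1, 2].
The maximum is 3; one witness is 8, 10, 15 at positions 1,2,3.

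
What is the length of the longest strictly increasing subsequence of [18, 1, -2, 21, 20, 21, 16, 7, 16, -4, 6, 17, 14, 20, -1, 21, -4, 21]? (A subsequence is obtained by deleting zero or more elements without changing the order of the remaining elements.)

Let dp[i] be the longest increasing subsequence ending at position i. Then dp = [1, 1, 1, 2, 2, 3, 2, 2, 3, 1, 2, 4, 3, 5, 2, 6, 1, 6].
The maximum is 6; one witness is 1, 7, 16, 17, 20, 21 at positions 2,8,9,12,14,16.

6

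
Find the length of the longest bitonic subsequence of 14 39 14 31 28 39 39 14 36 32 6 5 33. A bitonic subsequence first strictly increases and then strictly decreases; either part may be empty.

7

One longest bitonic subsequence is 14, 39, 31, 28, 14, 6, 5 (positions 1,2,4,5,8,11,12): it rises to 39 then falls. Length 7 is optimal.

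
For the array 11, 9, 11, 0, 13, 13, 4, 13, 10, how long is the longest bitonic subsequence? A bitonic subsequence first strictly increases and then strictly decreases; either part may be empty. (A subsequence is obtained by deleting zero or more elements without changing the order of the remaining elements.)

4

Let inc[i] be the LIS ending at i and dec[i] the longest strictly decreasing subsequence starting at i. inc = [1, 1, 2, 1, 3, 3, 2, 3, 3], dec = [3, 2, 2, 1, 2, 2, 1, 2, 1].
max_i inc[i]+dec[i]−1 = 4, with one witness 9, 11, 13, 10.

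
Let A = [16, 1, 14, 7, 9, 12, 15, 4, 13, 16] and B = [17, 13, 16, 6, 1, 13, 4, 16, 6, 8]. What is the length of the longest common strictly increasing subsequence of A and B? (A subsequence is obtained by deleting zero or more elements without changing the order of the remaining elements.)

3

A longest common strictly increasing subsequence is 1, 13, 16 (length 3); it appears in order in both A and B, and no longer such subsequence exists.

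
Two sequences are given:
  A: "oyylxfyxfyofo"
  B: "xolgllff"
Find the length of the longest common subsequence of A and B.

Backtracking the LCS table gives one alignment: o (A1,B2) → l (A4,B6) → f (A9,B7) → f (A12,B8).
So the longest common subsequence has length 4.

4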